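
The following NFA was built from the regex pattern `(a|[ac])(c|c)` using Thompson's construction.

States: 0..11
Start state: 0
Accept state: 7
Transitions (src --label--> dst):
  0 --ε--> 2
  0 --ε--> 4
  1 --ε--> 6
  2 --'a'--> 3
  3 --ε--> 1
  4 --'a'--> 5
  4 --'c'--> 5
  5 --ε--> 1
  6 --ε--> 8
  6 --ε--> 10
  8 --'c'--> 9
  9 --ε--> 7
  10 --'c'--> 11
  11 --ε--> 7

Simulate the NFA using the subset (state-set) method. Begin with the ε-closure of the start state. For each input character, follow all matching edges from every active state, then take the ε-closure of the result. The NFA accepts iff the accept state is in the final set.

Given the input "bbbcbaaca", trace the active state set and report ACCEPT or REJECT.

start: ε-closure({0}) = {0,2,4}
'b' @ 1: {}  — dead — no transitions
rest 'bbcbaaca' ignored (set empty)
final: {}; accept 7 not in set

Answer: REJECT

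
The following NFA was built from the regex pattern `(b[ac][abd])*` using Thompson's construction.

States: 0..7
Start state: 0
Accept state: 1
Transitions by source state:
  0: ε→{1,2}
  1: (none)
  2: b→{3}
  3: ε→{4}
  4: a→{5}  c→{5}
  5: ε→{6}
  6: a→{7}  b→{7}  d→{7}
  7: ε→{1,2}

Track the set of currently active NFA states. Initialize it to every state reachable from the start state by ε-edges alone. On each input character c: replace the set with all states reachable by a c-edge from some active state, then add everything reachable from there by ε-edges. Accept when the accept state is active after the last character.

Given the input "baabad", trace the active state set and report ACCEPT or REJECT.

Answer: ACCEPT

Derivation:
S₀ = ε-closure({0}) = {0,1,2}
'b' @ 1: {3,4}
'a' @ 2: {5,6}
'a' @ 3: {1,2,7}  [accepting]
'b' @ 4: {3,4}
'a' @ 5: {5,6}
'd' @ 6: {1,2,7}  [accepting]
end set {1,2,7} — state 1 in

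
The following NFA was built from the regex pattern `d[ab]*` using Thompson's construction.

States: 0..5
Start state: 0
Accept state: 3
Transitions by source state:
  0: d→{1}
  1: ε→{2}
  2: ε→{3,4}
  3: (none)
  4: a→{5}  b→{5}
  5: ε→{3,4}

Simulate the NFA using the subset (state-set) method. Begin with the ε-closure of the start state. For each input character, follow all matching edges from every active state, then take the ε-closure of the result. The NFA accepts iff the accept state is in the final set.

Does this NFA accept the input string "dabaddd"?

Answer: REJECT

Trace:
S₀ = ε-closure({0}) = {0}
'd' @ 1: {1,2,3,4}  ✓accept
'a' @ 2: {3,4,5}  ✓accept
'b' @ 3: {3,4,5}  ✓accept
'a' @ 4: {3,4,5}  ✓accept
'd' @ 5: {}  — dead — no transitions
rest 'dd' ignored (set empty)
final: {}; accept 3 not in set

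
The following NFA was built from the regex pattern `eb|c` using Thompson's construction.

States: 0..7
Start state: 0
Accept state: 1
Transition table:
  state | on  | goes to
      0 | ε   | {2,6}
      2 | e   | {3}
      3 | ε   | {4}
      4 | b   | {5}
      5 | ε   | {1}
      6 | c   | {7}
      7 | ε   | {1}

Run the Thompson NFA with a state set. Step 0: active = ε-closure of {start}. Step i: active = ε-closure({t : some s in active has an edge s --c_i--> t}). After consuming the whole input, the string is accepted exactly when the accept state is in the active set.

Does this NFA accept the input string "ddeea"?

Answer: REJECT

Steps:
initial (ε-close {0}): {0,2,6}
'd' @ 1: {}  — dead — no transitions
rest 'deea' ignored (set empty)
end set {} — state 1 not in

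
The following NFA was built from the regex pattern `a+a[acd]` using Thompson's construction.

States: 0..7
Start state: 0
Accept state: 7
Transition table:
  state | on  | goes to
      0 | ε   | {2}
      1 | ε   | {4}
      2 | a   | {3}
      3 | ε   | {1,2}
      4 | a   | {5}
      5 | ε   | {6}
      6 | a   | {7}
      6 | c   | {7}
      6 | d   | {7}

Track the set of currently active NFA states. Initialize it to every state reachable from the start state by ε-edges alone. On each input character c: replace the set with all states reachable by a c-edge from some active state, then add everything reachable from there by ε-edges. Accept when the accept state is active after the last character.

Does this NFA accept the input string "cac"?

Answer: REJECT

Derivation:
S₀ = ε-closure({0}) = {0,2}
'c' @ 1: {}  — no active states
rest 'ac' ignored (set empty)
end set {} — state 7 not in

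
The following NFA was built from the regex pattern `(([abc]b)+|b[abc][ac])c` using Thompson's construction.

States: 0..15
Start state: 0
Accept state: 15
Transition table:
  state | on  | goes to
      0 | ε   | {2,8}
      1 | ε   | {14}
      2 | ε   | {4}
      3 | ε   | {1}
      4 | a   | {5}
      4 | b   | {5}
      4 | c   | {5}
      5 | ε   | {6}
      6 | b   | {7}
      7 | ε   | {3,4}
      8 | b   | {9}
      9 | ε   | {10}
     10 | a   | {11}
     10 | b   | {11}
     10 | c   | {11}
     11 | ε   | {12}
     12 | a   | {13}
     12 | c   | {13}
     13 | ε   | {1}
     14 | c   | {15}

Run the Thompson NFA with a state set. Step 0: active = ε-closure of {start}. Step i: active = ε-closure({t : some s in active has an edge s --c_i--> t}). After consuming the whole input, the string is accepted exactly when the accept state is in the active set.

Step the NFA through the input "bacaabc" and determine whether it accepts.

Answer: REJECT

Steps:
S₀ = ε-closure({0}) = {0,2,4,8}
'b' @ 1: {5,6,9,10}
'a' @ 2: {11,12}
'c' @ 3: {1,13,14}
'a' @ 4: {}  — dead — no transitions
rest 'abc' ignored (set empty)
final: {}; accept 15 not in set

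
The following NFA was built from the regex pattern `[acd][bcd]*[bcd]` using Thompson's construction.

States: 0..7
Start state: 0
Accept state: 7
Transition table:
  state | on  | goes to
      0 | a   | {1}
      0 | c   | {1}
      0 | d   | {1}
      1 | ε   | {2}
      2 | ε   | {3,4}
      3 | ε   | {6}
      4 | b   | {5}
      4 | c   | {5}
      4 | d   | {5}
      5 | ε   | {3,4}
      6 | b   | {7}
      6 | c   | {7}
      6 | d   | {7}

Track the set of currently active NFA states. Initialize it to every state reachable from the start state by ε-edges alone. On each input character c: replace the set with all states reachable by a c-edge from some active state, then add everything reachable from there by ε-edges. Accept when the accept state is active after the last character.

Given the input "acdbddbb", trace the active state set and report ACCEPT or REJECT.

start: ε-closure({0}) = {0}
'a' @ 1: {1,2,3,4,6}
'c' @ 2: {3,4,5,6,7}  [accepting]
'd' @ 3: {3,4,5,6,7}  [accepting]
'b' @ 4: {3,4,5,6,7}  [accepting]
'd' @ 5: {3,4,5,6,7}  [accepting]
'd' @ 6: {3,4,5,6,7}  [accepting]
'b' @ 7: {3,4,5,6,7}  [accepting]
'b' @ 8: {3,4,5,6,7}  [accepting]
final: {3,4,5,6,7}; accept 7 in set

Answer: ACCEPT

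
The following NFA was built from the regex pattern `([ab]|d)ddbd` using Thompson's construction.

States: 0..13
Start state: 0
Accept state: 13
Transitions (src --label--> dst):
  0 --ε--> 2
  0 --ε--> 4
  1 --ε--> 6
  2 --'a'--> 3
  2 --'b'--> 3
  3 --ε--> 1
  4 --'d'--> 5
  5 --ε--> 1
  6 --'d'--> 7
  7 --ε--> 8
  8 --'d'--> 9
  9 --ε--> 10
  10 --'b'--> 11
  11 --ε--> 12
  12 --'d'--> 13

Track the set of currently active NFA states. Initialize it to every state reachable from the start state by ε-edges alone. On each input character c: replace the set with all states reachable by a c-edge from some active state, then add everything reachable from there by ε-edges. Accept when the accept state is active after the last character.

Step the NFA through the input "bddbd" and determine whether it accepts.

start: ε-closure({0}) = {0,2,4}
'b' @ 1: {1,3,6}
'd' @ 2: {7,8}
'd' @ 3: {9,10}
'b' @ 4: {11,12}
'd' @ 5: {13}  (accept∈set)
after full input: {13}  (accept=13 in)

Answer: ACCEPT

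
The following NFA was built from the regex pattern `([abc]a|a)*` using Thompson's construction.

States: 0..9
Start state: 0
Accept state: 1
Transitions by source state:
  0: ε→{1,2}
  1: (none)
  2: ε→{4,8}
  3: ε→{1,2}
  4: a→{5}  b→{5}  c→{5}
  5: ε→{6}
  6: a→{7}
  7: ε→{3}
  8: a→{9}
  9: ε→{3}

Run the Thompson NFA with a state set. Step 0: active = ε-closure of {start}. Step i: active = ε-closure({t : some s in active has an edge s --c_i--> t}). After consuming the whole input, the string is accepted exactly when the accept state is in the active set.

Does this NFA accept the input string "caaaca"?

Answer: ACCEPT

Derivation:
S₀ = ε-closure({0}) = {0,1,2,4,8}
'c' @ 1: {5,6}
'a' @ 2: {1,2,3,4,7,8}  ✓accept
'a' @ 3: {1,2,3,4,5,6,8,9}  ✓accept
'a' @ 4: {1,2,3,4,5,6,7,8,9}  ✓accept
'c' @ 5: {5,6}
'a' @ 6: {1,2,3,4,7,8}  ✓accept
final: {1,2,3,4,7,8}; accept 1 in set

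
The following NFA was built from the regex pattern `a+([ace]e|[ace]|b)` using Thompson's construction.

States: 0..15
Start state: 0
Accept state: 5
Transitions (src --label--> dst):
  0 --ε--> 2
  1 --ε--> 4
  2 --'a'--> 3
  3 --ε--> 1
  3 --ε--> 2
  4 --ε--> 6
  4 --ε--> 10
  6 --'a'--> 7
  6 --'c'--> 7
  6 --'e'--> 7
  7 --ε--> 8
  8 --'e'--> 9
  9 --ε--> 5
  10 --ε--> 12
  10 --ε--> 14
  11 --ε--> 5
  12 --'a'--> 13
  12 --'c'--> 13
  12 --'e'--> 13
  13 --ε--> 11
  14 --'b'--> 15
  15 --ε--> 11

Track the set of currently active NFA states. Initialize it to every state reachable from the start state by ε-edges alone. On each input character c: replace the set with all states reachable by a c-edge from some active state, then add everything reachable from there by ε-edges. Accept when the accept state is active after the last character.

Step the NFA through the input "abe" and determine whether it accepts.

S₀ = ε-closure({0}) = {0,2}
'a' @ 1: {1,2,3,4,6,10,12,14}
'b' @ 2: {5,11,15}  ✓accept
'e' @ 3: {}  — no active states
end set {} — state 5 not in

Answer: REJECT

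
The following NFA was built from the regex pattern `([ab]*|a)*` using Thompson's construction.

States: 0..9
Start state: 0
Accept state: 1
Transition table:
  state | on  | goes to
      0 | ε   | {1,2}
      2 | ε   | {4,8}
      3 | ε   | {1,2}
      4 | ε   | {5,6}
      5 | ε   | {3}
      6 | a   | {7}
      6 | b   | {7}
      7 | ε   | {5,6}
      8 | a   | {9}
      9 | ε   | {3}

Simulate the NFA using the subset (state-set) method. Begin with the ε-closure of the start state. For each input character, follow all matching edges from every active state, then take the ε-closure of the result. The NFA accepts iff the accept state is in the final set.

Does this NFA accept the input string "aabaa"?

Answer: ACCEPT

Trace:
S₀ = ε-closure({0}) = {0,1,2,3,4,5,6,8}
'a' @ 1: {1,2,3,4,5,6,7,8,9}  ✓accept
'a' @ 2: {1,2,3,4,5,6,7,8,9}  ✓accept
'b' @ 3: {1,2,3,4,5,6,7,8}  ✓accept
'a' @ 4: {1,2,3,4,5,6,7,8,9}  ✓accept
'a' @ 5: {1,2,3,4,5,6,7,8,9}  ✓accept
after full input: {1,2,3,4,5,6,7,8,9}  (accept=1 in)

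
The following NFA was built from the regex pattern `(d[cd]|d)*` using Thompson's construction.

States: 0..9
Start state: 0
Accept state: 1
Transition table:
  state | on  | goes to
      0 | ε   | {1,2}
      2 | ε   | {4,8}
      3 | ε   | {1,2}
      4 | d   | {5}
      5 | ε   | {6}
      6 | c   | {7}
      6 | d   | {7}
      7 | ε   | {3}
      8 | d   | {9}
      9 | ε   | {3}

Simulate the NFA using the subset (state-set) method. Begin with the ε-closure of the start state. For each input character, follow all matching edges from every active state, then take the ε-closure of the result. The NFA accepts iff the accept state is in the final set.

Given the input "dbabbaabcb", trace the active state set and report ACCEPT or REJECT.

Answer: REJECT

Derivation:
S₀ = ε-closure({0}) = {0,1,2,4,8}
'd' @ 1: {1,2,3,4,5,6,8,9}  (accept∈set)
'b' @ 2: {}  — state set empty
rest 'abbaabcb' ignored (set empty)
final: {}; accept 1 not in set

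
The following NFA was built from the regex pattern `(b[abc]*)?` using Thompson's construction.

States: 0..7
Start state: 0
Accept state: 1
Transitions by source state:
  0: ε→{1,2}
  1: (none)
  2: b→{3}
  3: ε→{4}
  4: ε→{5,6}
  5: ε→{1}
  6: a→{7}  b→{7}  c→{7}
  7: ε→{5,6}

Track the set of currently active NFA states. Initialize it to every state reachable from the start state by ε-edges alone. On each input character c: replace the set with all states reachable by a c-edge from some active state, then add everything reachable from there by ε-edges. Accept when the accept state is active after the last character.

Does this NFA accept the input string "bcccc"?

Answer: ACCEPT

Trace:
start: ε-closure({0}) = {0,1,2}
'b' @ 1: {1,3,4,5,6}  ✓accept
'c' @ 2: {1,5,6,7}  ✓accept
'c' @ 3: {1,5,6,7}  ✓accept
'c' @ 4: {1,5,6,7}  ✓accept
'c' @ 5: {1,5,6,7}  ✓accept
after full input: {1,5,6,7}  (accept=1 in)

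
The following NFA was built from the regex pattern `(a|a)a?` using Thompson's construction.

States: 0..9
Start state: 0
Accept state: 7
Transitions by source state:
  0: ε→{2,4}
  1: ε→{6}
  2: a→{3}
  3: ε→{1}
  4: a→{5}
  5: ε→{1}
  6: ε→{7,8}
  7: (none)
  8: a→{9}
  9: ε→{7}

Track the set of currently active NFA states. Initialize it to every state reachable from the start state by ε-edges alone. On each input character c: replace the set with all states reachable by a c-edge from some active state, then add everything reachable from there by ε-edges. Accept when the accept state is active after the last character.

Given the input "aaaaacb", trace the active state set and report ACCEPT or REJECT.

start: ε-closure({0}) = {0,2,4}
'a' @ 1: {1,3,5,6,7,8}  ✓accept
'a' @ 2: {7,9}  ✓accept
'a' @ 3: {}  — state set empty
rest 'aacb' ignored (set empty)
after full input: {}  (accept=7 not in)

Answer: REJECT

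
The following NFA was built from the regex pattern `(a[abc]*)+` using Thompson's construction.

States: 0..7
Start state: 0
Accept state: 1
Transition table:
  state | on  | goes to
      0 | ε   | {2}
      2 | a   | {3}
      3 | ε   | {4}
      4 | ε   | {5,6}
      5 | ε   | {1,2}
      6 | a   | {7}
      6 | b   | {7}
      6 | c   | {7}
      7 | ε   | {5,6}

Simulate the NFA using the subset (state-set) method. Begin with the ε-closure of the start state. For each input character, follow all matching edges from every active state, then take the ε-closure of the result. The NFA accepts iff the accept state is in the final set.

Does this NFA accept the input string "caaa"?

Answer: REJECT

Steps:
start: ε-closure({0}) = {0,2}
'c' @ 1: {}  — no active states
rest 'aaa' ignored (set empty)
after full input: {}  (accept=1 not in)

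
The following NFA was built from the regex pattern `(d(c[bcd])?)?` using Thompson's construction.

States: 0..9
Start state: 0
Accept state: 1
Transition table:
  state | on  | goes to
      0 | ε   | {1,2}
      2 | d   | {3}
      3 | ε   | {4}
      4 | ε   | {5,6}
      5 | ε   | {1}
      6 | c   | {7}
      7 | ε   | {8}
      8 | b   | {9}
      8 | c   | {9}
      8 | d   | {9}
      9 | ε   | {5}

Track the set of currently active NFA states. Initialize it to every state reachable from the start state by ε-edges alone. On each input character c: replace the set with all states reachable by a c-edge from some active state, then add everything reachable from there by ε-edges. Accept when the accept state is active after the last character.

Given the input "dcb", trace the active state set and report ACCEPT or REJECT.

Answer: ACCEPT

Derivation:
start: ε-closure({0}) = {0,1,2}
'd' @ 1: {1,3,4,5,6}  (accept∈set)
'c' @ 2: {7,8}
'b' @ 3: {1,5,9}  (accept∈set)
after full input: {1,5,9}  (accept=1 in)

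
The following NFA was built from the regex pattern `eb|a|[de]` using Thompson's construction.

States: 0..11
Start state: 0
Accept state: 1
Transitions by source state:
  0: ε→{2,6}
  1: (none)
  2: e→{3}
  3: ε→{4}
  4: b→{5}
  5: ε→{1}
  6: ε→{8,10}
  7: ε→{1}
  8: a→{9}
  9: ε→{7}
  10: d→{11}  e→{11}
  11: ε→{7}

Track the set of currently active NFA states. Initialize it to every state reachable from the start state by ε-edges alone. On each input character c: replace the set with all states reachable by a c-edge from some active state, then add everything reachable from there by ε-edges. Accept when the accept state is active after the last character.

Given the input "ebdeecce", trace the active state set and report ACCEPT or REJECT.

initial (ε-close {0}): {0,2,6,8,10}
'e' @ 1: {1,3,4,7,11}  [accepting]
'b' @ 2: {1,5}  [accepting]
'd' @ 3: {}  — state set empty
rest 'eecce' ignored (set empty)
end set {} — state 1 not in

Answer: REJECT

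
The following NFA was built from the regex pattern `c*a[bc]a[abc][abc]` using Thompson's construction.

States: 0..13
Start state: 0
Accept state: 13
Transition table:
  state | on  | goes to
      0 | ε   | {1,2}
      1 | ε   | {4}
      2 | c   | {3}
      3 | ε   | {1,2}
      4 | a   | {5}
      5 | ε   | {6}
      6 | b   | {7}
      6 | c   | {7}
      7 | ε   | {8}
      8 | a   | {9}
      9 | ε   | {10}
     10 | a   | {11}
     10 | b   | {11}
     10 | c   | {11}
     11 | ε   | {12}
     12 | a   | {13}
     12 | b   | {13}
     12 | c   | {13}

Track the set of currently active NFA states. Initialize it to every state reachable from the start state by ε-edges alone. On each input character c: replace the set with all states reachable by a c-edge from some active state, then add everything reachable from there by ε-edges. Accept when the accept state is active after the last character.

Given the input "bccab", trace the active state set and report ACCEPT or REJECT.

S₀ = ε-closure({0}) = {0,1,2,4}
'b' @ 1: {}  — state set empty
rest 'ccab' ignored (set empty)
after full input: {}  (accept=13 not in)

Answer: REJECT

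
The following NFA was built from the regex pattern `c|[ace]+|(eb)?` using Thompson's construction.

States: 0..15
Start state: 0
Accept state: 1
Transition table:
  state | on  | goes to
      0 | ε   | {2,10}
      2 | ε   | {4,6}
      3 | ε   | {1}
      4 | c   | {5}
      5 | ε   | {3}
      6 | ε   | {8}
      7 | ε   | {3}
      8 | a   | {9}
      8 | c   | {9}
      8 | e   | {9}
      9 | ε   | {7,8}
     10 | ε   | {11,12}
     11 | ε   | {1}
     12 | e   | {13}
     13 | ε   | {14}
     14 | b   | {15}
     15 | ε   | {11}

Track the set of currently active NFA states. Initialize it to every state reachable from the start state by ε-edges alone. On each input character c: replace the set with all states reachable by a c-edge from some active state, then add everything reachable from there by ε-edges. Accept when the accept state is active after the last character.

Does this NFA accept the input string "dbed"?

initial (ε-close {0}): {0,1,2,4,6,8,10,11,12}
'd' @ 1: {}  — state set empty
rest 'bed' ignored (set empty)
after full input: {}  (accept=1 not in)

Answer: REJECT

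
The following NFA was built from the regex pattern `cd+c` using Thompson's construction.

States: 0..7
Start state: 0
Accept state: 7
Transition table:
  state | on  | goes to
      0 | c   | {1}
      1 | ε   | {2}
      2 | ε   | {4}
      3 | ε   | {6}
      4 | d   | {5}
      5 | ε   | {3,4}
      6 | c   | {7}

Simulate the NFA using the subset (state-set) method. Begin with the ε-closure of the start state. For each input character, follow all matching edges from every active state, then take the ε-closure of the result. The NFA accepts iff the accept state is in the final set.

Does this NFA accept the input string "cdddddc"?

initial (ε-close {0}): {0}
'c' @ 1: {1,2,4}
'd' @ 2: {3,4,5,6}
'd' @ 3: {3,4,5,6}
'd' @ 4: {3,4,5,6}
'd' @ 5: {3,4,5,6}
'd' @ 6: {3,4,5,6}
'c' @ 7: {7}  (accept∈set)
after full input: {7}  (accept=7 in)

Answer: ACCEPT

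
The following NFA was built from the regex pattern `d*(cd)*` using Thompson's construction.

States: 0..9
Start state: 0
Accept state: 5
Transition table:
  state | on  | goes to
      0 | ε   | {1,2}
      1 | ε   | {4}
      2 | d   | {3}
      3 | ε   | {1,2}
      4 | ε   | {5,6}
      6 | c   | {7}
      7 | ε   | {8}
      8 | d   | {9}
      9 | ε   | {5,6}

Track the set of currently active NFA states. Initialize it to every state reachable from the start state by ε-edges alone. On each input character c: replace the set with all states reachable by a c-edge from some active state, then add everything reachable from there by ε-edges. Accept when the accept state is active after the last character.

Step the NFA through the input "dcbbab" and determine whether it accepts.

initial (ε-close {0}): {0,1,2,4,5,6}
'd' @ 1: {1,2,3,4,5,6}  [accepting]
'c' @ 2: {7,8}
'b' @ 3: {}  — no active states
rest 'bab' ignored (set empty)
after full input: {}  (accept=5 not in)

Answer: REJECT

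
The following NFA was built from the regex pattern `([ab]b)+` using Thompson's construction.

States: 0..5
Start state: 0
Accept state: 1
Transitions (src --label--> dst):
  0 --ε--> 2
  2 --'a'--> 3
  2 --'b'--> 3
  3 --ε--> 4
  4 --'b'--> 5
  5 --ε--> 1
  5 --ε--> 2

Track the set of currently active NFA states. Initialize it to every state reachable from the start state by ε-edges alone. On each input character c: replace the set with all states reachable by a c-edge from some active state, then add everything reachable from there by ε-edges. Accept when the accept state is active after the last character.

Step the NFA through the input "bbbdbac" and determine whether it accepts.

initial (ε-close {0}): {0,2}
'b' @ 1: {3,4}
'b' @ 2: {1,2,5}  ✓accept
'b' @ 3: {3,4}
'd' @ 4: {}  — state set empty
rest 'bac' ignored (set empty)
after full input: {}  (accept=1 not in)

Answer: REJECT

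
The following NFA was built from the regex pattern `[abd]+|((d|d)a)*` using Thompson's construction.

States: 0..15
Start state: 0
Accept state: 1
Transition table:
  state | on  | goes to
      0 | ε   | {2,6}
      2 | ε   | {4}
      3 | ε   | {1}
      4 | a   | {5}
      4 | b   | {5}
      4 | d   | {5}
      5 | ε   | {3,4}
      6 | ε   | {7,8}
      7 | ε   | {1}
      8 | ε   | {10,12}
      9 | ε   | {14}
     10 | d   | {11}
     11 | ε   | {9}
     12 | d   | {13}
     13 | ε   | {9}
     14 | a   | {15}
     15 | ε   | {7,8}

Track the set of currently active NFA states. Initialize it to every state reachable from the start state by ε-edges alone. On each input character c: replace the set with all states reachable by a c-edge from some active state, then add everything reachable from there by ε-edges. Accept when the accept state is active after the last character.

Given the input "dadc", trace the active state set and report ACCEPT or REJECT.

S₀ = ε-closure({0}) = {0,1,2,4,6,7,8,10,12}
'd' @ 1: {1,3,4,5,9,11,13,14}  [accepting]
'a' @ 2: {1,3,4,5,7,8,10,12,15}  [accepting]
'd' @ 3: {1,3,4,5,9,11,13,14}  [accepting]
'c' @ 4: {}  — state set empty
final: {}; accept 1 not in set

Answer: REJECT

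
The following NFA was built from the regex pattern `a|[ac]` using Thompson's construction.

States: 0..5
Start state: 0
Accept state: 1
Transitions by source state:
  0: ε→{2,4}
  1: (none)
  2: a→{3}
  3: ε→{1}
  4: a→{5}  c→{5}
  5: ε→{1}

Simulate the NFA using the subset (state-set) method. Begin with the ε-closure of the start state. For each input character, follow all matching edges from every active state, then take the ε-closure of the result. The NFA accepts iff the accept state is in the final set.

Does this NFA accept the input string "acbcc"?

initial (ε-close {0}): {0,2,4}
'a' @ 1: {1,3,5}  ✓accept
'c' @ 2: {}  — dead — no transitions
rest 'bcc' ignored (set empty)
end set {} — state 1 not in

Answer: REJECT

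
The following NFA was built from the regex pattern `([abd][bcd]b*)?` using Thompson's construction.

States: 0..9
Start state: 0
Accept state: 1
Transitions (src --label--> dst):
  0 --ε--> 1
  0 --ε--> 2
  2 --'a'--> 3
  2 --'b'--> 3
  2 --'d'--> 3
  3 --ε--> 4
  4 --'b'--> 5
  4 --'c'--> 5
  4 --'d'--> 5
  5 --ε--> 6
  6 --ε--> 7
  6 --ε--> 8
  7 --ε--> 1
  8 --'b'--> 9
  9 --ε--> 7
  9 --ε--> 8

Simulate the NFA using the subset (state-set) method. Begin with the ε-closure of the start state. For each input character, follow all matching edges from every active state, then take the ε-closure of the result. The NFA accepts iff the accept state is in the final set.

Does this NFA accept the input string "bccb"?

start: ε-closure({0}) = {0,1,2}
'b' @ 1: {3,4}
'c' @ 2: {1,5,6,7,8}  ✓accept
'c' @ 3: {}  — no active states
rest 'b' ignored (set empty)
after full input: {}  (accept=1 not in)

Answer: REJECT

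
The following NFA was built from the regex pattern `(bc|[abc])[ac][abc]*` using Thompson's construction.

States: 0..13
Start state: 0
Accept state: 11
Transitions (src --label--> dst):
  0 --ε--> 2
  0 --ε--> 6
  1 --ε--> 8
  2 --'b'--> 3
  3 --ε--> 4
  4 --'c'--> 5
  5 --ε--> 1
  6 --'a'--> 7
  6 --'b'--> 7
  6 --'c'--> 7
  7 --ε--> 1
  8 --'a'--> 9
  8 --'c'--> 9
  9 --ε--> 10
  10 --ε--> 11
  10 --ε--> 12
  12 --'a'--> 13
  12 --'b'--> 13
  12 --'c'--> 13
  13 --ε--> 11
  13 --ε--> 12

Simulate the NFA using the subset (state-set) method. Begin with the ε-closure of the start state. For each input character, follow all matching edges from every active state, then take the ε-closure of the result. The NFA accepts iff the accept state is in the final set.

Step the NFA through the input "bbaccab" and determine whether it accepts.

Answer: REJECT

Steps:
initial (ε-close {0}): {0,2,6}
'b' @ 1: {1,3,4,7,8}
'b' @ 2: {}  — dead — no transitions
rest 'accab' ignored (set empty)
end set {} — state 11 not in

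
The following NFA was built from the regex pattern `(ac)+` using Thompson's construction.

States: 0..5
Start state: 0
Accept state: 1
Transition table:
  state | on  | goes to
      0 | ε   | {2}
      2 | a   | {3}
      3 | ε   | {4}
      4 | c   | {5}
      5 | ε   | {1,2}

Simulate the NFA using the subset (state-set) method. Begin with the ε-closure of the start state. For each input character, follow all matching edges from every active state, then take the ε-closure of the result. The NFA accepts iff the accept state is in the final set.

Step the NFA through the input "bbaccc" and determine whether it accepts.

Answer: REJECT

Trace:
S₀ = ε-closure({0}) = {0,2}
'b' @ 1: {}  — no active states
rest 'baccc' ignored (set empty)
after full input: {}  (accept=1 not in)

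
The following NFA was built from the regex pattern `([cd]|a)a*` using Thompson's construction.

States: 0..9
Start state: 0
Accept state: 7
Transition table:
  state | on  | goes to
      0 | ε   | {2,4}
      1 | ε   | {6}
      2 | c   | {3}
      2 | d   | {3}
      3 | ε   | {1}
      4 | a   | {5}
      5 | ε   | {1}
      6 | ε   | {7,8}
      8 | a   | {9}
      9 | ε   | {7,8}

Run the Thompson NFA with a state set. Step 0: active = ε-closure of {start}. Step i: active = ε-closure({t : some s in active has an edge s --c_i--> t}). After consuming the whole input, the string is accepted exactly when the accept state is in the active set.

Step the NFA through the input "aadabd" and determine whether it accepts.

Answer: REJECT

Steps:
start: ε-closure({0}) = {0,2,4}
'a' @ 1: {1,5,6,7,8}  ✓accept
'a' @ 2: {7,8,9}  ✓accept
'd' @ 3: {}  — state set empty
rest 'abd' ignored (set empty)
end set {} — state 7 not in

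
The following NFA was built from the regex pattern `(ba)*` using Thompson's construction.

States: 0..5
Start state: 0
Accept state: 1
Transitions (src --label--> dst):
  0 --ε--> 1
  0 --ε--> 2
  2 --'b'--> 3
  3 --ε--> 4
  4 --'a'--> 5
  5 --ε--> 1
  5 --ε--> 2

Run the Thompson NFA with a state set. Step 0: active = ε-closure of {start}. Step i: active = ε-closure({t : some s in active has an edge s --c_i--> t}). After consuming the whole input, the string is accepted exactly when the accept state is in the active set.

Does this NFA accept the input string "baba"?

start: ε-closure({0}) = {0,1,2}
'b' @ 1: {3,4}
'a' @ 2: {1,2,5}  ✓accept
'b' @ 3: {3,4}
'a' @ 4: {1,2,5}  ✓accept
final: {1,2,5}; accept 1 in set

Answer: ACCEPT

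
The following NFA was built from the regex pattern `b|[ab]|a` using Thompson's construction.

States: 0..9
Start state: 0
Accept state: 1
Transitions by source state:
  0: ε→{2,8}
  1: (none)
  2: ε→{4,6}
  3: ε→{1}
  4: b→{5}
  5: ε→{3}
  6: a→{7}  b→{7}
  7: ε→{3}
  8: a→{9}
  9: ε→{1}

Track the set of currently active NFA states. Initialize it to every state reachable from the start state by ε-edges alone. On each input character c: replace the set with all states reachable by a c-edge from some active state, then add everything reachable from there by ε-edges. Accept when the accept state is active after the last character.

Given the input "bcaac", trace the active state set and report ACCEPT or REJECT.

Answer: REJECT

Derivation:
start: ε-closure({0}) = {0,2,4,6,8}
'b' @ 1: {1,3,5,7}  [accepting]
'c' @ 2: {}  — dead — no transitions
rest 'aac' ignored (set empty)
after full input: {}  (accept=1 not in)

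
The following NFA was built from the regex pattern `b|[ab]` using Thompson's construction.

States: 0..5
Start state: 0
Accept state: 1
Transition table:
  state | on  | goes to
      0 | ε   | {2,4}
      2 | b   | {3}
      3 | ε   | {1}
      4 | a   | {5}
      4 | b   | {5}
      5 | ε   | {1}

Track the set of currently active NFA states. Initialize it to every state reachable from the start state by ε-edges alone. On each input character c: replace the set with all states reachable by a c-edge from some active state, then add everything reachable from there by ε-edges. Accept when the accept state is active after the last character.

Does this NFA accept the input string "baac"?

start: ε-closure({0}) = {0,2,4}
'b' @ 1: {1,3,5}  ✓accept
'a' @ 2: {}  — dead — no transitions
rest 'ac' ignored (set empty)
after full input: {}  (accept=1 not in)

Answer: REJECT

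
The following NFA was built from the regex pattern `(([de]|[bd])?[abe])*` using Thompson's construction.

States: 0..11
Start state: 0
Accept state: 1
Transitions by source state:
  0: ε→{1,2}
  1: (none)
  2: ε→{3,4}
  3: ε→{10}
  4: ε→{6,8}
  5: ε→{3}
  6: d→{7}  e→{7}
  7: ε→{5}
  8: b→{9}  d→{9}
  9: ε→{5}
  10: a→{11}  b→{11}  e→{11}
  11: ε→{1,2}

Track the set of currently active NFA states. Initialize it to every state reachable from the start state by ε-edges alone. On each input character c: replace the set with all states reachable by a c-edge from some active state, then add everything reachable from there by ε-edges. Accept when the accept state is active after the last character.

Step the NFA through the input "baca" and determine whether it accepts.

start: ε-closure({0}) = {0,1,2,3,4,6,8,10}
'b' @ 1: {1,2,3,4,5,6,8,9,10,11}  (accept∈set)
'a' @ 2: {1,2,3,4,6,8,10,11}  (accept∈set)
'c' @ 3: {}  — dead — no transitions
rest 'a' ignored (set empty)
final: {}; accept 1 not in set

Answer: REJECT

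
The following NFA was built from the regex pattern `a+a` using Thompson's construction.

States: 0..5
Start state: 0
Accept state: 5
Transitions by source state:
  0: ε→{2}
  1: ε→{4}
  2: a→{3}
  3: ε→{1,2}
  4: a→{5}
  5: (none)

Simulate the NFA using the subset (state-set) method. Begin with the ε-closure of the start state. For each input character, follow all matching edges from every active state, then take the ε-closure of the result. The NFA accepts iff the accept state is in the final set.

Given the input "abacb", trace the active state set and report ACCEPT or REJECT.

Answer: REJECT

Derivation:
initial (ε-close {0}): {0,2}
'a' @ 1: {1,2,3,4}
'b' @ 2: {}  — dead — no transitions
rest 'acb' ignored (set empty)
final: {}; accept 5 not in set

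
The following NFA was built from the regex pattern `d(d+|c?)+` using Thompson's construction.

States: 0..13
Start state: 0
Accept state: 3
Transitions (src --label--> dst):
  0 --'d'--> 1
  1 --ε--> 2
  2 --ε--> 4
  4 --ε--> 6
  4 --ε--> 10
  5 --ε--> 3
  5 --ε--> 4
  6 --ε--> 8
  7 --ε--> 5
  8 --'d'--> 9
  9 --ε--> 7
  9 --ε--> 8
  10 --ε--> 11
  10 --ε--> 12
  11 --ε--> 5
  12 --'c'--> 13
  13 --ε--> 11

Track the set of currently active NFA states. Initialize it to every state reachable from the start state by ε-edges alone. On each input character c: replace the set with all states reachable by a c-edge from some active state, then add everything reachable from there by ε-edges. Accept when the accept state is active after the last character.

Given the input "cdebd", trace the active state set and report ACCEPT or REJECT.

start: ε-closure({0}) = {0}
'c' @ 1: {}  — state set empty
rest 'debd' ignored (set empty)
after full input: {}  (accept=3 not in)

Answer: REJECT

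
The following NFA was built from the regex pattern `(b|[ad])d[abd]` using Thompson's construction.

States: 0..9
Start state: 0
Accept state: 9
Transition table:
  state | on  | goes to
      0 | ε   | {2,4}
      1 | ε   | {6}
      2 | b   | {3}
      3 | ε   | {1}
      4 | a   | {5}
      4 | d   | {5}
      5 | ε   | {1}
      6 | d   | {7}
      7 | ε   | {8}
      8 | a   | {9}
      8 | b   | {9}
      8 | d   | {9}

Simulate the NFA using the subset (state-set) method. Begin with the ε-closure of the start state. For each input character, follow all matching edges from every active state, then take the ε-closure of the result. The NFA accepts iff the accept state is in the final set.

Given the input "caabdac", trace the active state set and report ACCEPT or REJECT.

initial (ε-close {0}): {0,2,4}
'c' @ 1: {}  — no active states
rest 'aabdac' ignored (set empty)
final: {}; accept 9 not in set

Answer: REJECT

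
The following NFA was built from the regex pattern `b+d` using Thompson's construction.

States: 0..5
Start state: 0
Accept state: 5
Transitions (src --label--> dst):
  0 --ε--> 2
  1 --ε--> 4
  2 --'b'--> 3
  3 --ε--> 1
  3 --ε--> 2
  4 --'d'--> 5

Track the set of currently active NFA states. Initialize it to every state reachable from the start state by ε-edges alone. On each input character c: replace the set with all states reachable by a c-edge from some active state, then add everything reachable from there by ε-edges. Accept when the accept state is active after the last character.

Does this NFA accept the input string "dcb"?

S₀ = ε-closure({0}) = {0,2}
'd' @ 1: {}  — state set empty
rest 'cb' ignored (set empty)
end set {} — state 5 not in

Answer: REJECT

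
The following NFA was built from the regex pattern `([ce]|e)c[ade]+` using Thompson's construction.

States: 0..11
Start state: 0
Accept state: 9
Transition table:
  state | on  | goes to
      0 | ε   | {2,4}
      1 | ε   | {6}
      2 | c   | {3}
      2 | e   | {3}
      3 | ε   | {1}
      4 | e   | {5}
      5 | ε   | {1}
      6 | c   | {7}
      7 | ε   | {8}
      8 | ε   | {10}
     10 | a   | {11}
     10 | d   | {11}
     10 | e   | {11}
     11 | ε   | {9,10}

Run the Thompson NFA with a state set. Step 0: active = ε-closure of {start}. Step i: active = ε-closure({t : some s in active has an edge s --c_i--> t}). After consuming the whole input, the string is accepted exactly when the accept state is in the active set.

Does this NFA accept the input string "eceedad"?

S₀ = ε-closure({0}) = {0,2,4}
'e' @ 1: {1,3,5,6}
'c' @ 2: {7,8,10}
'e' @ 3: {9,10,11}  [accepting]
'e' @ 4: {9,10,11}  [accepting]
'd' @ 5: {9,10,11}  [accepting]
'a' @ 6: {9,10,11}  [accepting]
'd' @ 7: {9,10,11}  [accepting]
end set {9,10,11} — state 9 in

Answer: ACCEPT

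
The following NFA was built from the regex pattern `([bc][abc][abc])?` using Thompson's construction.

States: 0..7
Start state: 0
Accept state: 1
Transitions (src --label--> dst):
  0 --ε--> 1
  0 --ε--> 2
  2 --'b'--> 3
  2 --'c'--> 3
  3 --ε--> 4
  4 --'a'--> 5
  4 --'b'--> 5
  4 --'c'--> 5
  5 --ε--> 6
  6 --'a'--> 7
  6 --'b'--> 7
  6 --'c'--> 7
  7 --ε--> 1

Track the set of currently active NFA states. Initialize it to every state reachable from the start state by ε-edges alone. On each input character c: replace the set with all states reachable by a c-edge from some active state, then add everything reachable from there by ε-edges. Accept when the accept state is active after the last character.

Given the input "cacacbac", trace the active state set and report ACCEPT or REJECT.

initial (ε-close {0}): {0,1,2}
'c' @ 1: {3,4}
'a' @ 2: {5,6}
'c' @ 3: {1,7}  (accept∈set)
'a' @ 4: {}  — dead — no transitions
rest 'cbac' ignored (set empty)
after full input: {}  (accept=1 not in)

Answer: REJECT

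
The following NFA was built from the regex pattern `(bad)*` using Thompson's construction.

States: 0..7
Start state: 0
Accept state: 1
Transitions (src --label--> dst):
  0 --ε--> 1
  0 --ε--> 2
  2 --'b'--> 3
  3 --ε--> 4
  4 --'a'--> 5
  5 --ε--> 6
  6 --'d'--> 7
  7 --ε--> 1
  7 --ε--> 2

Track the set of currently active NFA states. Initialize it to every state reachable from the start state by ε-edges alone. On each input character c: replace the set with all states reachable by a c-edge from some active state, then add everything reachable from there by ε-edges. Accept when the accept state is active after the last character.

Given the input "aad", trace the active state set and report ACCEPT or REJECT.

Answer: REJECT

Derivation:
initial (ε-close {0}): {0,1,2}
'a' @ 1: {}  — dead — no transitions
rest 'ad' ignored (set empty)
end set {} — state 1 not in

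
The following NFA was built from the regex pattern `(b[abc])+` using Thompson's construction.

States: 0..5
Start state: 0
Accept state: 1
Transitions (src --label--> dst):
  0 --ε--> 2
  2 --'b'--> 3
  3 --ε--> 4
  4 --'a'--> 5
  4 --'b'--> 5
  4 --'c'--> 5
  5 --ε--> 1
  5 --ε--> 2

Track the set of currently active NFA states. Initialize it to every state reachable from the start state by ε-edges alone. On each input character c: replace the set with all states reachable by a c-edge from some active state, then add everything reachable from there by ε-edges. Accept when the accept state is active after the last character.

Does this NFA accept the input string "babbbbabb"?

Answer: REJECT

Derivation:
initial (ε-close {0}): {0,2}
'b' @ 1: {3,4}
'a' @ 2: {1,2,5}  (accept∈set)
'b' @ 3: {3,4}
'b' @ 4: {1,2,5}  (accept∈set)
'b' @ 5: {3,4}
'b' @ 6: {1,2,5}  (accept∈set)
'a' @ 7: {}  — no active states
rest 'bb' ignored (set empty)
final: {}; accept 1 not in set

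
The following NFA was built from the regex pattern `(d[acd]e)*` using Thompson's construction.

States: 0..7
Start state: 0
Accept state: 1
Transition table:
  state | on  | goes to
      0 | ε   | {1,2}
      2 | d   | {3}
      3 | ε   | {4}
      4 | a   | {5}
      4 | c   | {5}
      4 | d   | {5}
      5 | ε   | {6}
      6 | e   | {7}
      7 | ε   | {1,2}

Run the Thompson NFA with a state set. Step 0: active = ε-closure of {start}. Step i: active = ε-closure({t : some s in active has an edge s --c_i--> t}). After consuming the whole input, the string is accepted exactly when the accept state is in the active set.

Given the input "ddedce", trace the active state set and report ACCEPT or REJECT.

Answer: ACCEPT

Derivation:
start: ε-closure({0}) = {0,1,2}
'd' @ 1: {3,4}
'd' @ 2: {5,6}
'e' @ 3: {1,2,7}  ✓accept
'd' @ 4: {3,4}
'c' @ 5: {5,6}
'e' @ 6: {1,2,7}  ✓accept
after full input: {1,2,7}  (accept=1 in)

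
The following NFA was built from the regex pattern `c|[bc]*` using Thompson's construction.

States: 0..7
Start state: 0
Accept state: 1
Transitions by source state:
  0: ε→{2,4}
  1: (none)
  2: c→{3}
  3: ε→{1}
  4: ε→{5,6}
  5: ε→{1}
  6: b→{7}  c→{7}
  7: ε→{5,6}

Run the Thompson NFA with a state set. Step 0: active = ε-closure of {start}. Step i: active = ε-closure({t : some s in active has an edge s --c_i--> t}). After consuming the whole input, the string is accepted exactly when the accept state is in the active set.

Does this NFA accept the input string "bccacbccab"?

start: ε-closure({0}) = {0,1,2,4,5,6}
'b' @ 1: {1,5,6,7}  [accepting]
'c' @ 2: {1,5,6,7}  [accepting]
'c' @ 3: {1,5,6,7}  [accepting]
'a' @ 4: {}  — state set empty
rest 'cbccab' ignored (set empty)
final: {}; accept 1 not in set

Answer: REJECT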